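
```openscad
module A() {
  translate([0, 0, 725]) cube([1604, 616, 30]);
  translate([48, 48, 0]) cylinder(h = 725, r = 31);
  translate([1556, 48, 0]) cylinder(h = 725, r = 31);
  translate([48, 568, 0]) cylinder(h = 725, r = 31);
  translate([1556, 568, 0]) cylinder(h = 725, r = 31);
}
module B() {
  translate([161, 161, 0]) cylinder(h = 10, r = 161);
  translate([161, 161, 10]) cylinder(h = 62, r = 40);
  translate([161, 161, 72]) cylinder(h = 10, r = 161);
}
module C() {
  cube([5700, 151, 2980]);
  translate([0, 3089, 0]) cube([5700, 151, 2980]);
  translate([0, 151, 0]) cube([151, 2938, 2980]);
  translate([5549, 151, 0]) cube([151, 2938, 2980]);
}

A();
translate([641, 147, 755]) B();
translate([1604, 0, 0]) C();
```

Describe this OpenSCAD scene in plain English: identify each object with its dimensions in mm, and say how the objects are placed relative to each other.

A is a table: top 1604 mm (x) × 616 mm (y), 30 mm thick, upper face at z = 755 mm, on four round legs of 62 mm diameter, each leg's bounding box inset 17 mm from the nearest pair of top edges, running from z = 0 to the bottom of the top.

B is a spool: two coaxial disc flanges of radius 161 mm and thickness 10 mm, joined by a core cylinder of radius 40 mm and height 62 mm. The lower flange rests on z = 0 and the three cylinders share a vertical axis.

C is a box-shaped house frame (walls only): outside footprint 5700×3240 mm, wall height 2980 mm, wall thickness 151 mm. The two y-facing walls run the full x-width; the two x-facing walls fit between the inner faces of the y-facing walls.

The spool is on top of the table, centred. The house frame is against the table's +x side, with their −y faces flush.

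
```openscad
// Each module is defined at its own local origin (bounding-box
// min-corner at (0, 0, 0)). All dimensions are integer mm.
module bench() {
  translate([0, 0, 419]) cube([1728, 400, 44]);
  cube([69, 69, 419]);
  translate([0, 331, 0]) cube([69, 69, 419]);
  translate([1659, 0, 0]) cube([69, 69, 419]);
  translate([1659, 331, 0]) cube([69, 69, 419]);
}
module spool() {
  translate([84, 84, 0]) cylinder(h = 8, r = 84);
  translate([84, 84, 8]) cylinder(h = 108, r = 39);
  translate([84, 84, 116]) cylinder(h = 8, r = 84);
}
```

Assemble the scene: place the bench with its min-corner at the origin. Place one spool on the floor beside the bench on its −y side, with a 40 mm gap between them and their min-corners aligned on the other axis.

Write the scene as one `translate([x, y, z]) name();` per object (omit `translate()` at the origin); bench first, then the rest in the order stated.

bench();
translate([0, -208, 0]) spool();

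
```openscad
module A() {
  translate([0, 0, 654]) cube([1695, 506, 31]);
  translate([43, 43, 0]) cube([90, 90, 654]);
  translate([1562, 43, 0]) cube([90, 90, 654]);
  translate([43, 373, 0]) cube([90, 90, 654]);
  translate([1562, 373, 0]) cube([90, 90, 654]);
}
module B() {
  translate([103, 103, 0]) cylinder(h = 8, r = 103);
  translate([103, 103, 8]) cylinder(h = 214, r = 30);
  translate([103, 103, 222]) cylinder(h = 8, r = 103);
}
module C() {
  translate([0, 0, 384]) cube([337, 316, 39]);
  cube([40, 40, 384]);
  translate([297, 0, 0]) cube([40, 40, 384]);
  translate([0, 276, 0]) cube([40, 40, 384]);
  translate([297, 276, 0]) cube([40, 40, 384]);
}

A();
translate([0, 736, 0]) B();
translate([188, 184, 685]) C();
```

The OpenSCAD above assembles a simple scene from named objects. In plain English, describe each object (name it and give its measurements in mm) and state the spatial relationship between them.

A is a table: top 1695 mm (x) × 506 mm (y), 31 mm thick, upper face at z = 685 mm, on four 90×90 mm square legs, each inset 43 mm from the nearest pair of top edges, running from z = 0 to the bottom of the top.

B is a spool: two coaxial disc flanges of radius 103 mm and thickness 8 mm, joined by a core cylinder of radius 30 mm and height 214 mm. The lower flange rests on z = 0 and the three cylinders share a vertical axis.

C is a four-legged stool. The seat is a 337×316×39 mm slab whose top surface is at z = 423 mm; four square legs, each 40×40 mm in cross-section, run from the floor (z = 0) to the underside of the seat, each flush with a corner of the seat.

The spool is on the floor beside the table on its +y side. The stool is on top of the table.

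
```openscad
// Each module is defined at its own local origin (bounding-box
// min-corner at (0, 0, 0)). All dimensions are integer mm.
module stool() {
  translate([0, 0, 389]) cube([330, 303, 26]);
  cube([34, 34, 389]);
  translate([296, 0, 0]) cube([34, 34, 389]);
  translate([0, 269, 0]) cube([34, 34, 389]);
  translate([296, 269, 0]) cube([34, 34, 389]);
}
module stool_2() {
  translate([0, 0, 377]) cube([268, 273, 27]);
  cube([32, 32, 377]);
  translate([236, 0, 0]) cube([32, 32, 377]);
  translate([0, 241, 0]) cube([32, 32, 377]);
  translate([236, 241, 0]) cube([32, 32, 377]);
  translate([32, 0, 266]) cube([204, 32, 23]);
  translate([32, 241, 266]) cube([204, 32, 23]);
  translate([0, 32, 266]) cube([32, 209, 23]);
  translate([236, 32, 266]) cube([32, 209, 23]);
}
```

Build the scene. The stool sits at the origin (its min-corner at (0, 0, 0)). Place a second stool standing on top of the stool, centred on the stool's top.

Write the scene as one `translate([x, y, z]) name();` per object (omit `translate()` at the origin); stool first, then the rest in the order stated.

stool();
translate([31, 15, 415]) stool_2();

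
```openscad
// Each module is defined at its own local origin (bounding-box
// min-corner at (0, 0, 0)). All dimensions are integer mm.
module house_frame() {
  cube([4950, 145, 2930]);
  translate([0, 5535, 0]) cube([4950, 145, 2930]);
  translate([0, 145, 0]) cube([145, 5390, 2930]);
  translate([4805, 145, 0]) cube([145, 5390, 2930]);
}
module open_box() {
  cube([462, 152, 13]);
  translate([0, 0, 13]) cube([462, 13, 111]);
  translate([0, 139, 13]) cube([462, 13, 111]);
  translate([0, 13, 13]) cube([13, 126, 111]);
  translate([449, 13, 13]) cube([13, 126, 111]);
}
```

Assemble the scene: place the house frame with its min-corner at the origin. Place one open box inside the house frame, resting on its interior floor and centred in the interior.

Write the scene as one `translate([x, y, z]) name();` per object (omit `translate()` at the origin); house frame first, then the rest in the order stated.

house_frame();
translate([2244, 2764, 0]) open_box();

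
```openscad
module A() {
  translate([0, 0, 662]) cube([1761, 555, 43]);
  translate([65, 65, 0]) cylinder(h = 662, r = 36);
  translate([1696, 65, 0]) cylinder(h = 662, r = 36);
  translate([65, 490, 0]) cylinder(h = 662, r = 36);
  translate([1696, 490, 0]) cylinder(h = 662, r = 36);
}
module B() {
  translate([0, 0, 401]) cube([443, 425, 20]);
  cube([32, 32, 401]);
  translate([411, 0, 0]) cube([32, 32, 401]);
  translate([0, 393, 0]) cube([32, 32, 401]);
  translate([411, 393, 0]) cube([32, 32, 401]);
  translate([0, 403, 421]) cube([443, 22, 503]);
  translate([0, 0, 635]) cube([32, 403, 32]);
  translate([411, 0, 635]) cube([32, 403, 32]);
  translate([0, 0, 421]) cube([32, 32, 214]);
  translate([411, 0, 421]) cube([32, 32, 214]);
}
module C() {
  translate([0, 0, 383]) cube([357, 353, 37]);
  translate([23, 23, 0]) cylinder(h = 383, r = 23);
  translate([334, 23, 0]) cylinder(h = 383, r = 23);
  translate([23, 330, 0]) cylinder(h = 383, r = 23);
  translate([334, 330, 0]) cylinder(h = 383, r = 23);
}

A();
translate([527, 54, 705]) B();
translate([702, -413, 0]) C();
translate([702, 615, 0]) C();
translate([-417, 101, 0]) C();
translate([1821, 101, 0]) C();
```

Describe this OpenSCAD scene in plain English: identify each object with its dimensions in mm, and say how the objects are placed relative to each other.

A is a table with a 1761×555 mm rectangular top, 43 mm thick, top surface at z = 705 mm, supported by four round legs of 72 mm diameter, each leg's bounding box inset 29 mm from the nearest pair of top edges, running from the floor.

B is a chair. The seat is a 443×425×20 mm slab with its top at z = 421 mm, on four 32×32 mm corner legs (flush with the seat edges, standing on z = 0). A flat backrest 22 mm thick, 503 mm tall, spans the full seat width and rises from the seat top along its +y edge, rear face flush with the rear of the seat. Two armrests of 32×32 mm section run along each side from the seat's front edge to the front of the backrest, top faces 246 mm above the seat top and outer faces flush with the seat's x-edges; a 32×32 mm post under the front of each armrest stands on the seat at the front corner.

C is a four-legged stool. The seat is 357×353 mm, 37 mm thick, top at z = 420 mm. It stands on four round legs, each 46 mm in diameter, from z = 0 to the seat underside, each leg's axis is inset half a diameter from the nearest pair of seat edges (so the leg's bounding box is flush with the corner).

The chair is on top of the table. Four stools sit around the table at the −y, +y, −x, +x sides.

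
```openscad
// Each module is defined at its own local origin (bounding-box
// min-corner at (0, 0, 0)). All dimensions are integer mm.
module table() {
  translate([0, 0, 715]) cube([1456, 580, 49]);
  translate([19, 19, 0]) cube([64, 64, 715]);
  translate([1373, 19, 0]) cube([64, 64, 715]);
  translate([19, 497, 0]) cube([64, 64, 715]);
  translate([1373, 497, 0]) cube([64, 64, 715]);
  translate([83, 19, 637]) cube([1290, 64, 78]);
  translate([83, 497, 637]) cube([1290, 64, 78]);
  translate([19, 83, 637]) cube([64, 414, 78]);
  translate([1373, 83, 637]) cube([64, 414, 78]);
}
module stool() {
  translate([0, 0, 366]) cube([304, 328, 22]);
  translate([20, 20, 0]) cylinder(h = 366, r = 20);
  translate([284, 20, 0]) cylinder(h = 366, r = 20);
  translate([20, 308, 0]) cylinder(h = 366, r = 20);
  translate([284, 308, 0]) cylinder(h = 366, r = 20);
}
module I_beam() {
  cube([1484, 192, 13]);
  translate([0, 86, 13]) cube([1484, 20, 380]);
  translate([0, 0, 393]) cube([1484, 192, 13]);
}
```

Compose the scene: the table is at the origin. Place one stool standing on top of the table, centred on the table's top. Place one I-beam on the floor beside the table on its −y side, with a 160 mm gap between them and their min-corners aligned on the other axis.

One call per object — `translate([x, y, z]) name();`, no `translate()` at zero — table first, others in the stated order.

table();
translate([576, 126, 764]) stool();
translate([0, -352, 0]) I_beam();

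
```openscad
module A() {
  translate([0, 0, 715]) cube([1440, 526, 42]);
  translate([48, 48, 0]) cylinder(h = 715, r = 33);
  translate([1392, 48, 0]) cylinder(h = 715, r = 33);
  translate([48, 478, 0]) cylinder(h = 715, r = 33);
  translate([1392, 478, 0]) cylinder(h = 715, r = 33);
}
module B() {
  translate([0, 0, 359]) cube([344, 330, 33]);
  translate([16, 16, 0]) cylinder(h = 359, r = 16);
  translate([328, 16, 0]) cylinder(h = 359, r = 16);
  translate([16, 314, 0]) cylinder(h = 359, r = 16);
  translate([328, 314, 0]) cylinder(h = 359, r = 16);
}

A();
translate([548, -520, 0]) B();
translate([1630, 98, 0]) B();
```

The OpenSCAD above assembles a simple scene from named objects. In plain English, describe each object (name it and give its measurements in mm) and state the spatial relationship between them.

A is a table with a 1440×526 mm rectangular top, 42 mm thick, top surface at z = 757 mm, supported by four round legs of 66 mm diameter, each leg's bounding box inset 15 mm from the nearest pair of top edges, running from the floor.

B is a four-legged stool. The seat is a 344×330×33 mm slab whose top surface is at z = 392 mm; four round legs, each 32 mm in diameter, run from the floor (z = 0) to the underside of the seat, each leg's axis is inset half a diameter from the nearest pair of seat edges (so the leg's bounding box is flush with the corner).

Two stools sit around the table at the −y, +x sides.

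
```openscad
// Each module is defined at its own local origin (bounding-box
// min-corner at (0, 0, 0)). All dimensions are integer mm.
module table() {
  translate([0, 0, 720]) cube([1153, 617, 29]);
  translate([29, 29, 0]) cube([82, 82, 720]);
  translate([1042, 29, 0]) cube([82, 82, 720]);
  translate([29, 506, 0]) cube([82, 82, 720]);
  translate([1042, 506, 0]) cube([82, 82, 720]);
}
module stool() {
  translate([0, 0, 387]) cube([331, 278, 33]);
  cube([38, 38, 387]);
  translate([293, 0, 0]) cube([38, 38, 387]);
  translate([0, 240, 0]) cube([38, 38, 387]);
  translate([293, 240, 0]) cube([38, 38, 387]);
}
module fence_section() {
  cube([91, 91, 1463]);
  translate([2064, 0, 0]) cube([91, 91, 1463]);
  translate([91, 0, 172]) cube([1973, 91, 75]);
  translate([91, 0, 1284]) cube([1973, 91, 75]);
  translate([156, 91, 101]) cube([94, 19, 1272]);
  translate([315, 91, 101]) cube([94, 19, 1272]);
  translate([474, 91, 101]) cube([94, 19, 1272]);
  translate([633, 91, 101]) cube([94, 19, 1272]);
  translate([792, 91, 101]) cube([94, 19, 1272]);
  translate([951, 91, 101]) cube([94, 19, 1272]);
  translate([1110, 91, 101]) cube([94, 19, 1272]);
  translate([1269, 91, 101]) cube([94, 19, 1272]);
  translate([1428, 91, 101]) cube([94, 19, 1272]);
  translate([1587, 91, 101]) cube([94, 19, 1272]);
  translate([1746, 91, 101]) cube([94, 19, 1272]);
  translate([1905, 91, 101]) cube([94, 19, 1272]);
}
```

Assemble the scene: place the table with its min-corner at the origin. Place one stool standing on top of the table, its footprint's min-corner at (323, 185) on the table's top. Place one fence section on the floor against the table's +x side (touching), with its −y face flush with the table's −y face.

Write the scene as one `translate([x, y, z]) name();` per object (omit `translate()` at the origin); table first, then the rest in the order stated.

table();
translate([323, 185, 749]) stool();
translate([1153, 0, 0]) fence_section();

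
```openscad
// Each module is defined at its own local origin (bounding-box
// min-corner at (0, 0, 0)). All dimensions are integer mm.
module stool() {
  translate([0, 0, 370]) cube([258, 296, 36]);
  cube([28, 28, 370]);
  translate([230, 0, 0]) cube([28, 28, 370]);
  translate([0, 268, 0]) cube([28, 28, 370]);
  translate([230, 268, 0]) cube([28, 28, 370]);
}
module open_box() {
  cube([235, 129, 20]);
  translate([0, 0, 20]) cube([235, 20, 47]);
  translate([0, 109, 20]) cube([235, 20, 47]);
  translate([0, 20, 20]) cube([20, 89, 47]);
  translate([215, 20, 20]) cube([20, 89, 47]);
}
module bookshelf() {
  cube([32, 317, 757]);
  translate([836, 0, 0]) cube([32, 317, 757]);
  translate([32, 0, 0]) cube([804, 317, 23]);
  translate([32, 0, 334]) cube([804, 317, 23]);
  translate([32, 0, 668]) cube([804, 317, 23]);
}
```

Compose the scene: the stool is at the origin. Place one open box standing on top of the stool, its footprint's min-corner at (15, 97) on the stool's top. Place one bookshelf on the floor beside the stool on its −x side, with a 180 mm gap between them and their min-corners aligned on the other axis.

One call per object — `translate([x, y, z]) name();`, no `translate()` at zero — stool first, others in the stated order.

stool();
translate([15, 97, 406]) open_box();
translate([-1048, 0, 0]) bookshelf();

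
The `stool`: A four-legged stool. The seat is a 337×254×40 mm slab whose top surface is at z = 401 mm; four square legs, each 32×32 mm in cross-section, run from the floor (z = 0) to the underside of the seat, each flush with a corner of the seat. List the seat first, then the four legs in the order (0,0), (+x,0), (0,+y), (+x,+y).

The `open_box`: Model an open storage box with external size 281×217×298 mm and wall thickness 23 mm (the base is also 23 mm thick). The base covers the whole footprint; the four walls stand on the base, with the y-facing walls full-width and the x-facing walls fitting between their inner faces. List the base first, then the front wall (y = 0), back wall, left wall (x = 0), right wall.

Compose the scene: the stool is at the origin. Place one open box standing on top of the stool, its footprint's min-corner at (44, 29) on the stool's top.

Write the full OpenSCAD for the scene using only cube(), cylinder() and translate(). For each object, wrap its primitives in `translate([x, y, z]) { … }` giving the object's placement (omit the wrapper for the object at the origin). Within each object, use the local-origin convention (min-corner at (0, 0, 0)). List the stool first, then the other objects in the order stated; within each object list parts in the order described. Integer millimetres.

translate([0, 0, 361]) cube([337, 254, 40]);
cube([32, 32, 361]);
translate([305, 0, 0]) cube([32, 32, 361]);
translate([0, 222, 0]) cube([32, 32, 361]);
translate([305, 222, 0]) cube([32, 32, 361]);
translate([44, 29, 401]) {
  cube([281, 217, 23]);
  translate([0, 0, 23]) cube([281, 23, 275]);
  translate([0, 194, 23]) cube([281, 23, 275]);
  translate([0, 23, 23]) cube([23, 171, 275]);
  translate([258, 23, 23]) cube([23, 171, 275]);
}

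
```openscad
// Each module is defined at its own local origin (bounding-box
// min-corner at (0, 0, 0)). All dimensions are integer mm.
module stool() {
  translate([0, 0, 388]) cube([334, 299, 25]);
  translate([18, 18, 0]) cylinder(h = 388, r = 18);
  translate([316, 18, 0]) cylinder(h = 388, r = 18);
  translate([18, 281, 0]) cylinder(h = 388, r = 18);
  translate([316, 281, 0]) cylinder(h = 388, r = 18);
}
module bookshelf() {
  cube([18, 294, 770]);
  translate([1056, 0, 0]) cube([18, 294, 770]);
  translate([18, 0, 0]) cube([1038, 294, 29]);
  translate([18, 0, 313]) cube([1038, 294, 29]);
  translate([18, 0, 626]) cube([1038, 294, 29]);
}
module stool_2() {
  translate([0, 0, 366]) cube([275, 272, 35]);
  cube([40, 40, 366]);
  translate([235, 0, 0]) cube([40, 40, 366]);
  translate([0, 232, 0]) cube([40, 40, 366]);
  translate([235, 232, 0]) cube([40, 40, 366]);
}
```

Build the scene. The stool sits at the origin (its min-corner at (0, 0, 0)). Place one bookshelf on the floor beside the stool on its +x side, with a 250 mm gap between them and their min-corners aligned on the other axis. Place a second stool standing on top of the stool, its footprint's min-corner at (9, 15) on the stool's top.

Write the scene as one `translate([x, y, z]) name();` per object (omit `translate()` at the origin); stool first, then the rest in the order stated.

stool();
translate([584, 0, 0]) bookshelf();
translate([9, 15, 413]) stool_2();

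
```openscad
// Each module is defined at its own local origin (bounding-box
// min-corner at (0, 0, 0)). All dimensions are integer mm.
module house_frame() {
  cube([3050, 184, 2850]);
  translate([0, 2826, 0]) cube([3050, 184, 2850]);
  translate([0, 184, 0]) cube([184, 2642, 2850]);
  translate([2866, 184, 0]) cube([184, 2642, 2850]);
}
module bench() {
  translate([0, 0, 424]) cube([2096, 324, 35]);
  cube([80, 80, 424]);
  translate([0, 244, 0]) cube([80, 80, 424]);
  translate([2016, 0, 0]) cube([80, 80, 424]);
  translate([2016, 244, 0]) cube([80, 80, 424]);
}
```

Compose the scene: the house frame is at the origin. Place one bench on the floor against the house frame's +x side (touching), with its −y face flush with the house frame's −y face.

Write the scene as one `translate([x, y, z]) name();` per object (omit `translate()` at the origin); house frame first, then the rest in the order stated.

house_frame();
translate([3050, 0, 0]) bench();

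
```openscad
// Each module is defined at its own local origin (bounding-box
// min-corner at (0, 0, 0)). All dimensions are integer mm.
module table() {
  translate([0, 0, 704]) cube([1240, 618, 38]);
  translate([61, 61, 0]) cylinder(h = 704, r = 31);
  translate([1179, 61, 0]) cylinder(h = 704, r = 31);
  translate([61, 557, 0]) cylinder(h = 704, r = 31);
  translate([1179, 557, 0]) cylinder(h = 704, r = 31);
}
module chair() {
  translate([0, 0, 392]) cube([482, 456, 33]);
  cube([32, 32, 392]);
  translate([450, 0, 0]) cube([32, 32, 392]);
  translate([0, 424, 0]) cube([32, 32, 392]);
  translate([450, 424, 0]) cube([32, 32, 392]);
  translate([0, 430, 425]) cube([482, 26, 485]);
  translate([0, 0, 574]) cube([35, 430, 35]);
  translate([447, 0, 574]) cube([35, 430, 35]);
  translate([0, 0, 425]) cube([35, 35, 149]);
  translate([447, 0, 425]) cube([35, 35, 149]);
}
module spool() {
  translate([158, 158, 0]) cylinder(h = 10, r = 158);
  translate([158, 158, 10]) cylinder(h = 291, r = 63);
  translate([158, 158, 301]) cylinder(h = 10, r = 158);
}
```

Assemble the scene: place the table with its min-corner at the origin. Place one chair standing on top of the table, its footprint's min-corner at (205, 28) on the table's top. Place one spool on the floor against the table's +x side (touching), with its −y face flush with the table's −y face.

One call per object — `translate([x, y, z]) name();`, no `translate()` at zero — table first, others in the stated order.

table();
translate([205, 28, 742]) chair();
translate([1240, 0, 0]) spool();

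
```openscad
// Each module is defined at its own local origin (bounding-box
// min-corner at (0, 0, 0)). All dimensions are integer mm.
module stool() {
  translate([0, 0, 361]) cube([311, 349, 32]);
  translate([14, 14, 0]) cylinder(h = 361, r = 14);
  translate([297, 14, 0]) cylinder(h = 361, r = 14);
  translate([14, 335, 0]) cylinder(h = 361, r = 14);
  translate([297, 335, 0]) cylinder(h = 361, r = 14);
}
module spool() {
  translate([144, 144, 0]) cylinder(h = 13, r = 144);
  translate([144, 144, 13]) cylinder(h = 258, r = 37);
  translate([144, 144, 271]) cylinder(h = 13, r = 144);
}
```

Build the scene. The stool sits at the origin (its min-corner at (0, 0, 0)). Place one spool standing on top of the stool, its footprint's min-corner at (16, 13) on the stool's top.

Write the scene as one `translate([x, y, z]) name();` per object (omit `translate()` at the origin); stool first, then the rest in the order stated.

stool();
translate([16, 13, 393]) spool();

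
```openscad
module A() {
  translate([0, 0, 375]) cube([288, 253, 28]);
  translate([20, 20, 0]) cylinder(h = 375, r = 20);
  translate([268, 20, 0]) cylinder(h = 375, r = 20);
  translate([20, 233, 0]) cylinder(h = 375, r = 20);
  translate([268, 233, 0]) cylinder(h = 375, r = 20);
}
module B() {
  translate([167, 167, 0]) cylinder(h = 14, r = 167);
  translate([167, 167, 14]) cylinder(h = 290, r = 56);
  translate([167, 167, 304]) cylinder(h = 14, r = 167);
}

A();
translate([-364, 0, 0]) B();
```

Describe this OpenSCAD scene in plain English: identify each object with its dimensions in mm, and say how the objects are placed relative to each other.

A is a four-legged stool. The seat is 288×253 mm, 28 mm thick, top at z = 403 mm. It stands on four round legs, each 40 mm in diameter, from z = 0 to the seat underside, each leg's axis is inset half a diameter from the nearest pair of seat edges (so the leg's bounding box is flush with the corner).

B is a spool: two coaxial disc flanges of radius 167 mm and thickness 14 mm, joined by a core cylinder of radius 56 mm and height 290 mm. The lower flange rests on z = 0 and the three cylinders share a vertical axis.

The spool is on the floor beside the stool on its −x side.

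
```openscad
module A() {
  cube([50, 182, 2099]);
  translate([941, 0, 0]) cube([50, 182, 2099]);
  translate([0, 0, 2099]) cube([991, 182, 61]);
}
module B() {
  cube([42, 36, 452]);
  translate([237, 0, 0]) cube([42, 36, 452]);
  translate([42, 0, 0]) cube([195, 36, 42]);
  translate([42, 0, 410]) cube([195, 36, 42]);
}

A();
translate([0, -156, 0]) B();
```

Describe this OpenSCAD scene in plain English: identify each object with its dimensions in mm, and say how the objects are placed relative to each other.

A is a rectangular door frame: two vertical jambs of 50×182 mm section, 2099 mm tall, with a clear opening 891 mm wide between their inner faces. A header 61 mm tall and 182 mm deep lies on top of the jambs and spans the full outside width.

B is a rectangular picture frame lying in the x–z plane (depth along y). The opening is 195 mm wide (x) by 368 mm tall (z), surrounded by a border 42 mm wide on all four sides. The frame is 36 mm deep and is made of two full-height vertical stiles with two horizontal rails fitted between them.

The picture frame is on the floor beside the door frame on its −y side.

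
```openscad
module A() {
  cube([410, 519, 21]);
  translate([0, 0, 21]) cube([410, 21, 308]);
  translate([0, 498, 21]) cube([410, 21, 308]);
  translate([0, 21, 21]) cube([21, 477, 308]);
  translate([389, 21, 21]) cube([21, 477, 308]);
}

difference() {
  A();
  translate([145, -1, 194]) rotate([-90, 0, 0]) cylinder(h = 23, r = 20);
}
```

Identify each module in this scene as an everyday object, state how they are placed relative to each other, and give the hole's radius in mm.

The subtracted cylinder has r = 20 mm.

A is an open box. The open box has a circular hole through its front wall. The hole's radius is 20 mm.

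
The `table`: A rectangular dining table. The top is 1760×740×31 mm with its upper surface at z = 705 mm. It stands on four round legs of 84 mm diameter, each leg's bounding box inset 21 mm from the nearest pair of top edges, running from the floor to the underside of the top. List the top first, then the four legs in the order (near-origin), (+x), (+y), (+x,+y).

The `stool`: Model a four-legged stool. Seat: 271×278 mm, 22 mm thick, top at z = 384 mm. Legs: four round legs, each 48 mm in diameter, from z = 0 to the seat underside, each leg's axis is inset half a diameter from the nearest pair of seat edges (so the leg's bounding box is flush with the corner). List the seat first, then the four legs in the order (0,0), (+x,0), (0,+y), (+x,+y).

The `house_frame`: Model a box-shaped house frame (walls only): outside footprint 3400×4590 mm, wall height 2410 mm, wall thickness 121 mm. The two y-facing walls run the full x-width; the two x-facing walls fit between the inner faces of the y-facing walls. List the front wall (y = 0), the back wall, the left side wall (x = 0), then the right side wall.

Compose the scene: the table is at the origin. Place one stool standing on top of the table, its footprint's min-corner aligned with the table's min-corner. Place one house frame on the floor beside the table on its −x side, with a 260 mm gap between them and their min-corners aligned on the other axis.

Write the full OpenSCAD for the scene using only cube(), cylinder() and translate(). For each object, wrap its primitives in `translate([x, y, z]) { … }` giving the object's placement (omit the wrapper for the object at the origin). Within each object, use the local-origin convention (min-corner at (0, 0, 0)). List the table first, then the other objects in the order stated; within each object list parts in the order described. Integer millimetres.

translate([0, 0, 674]) cube([1760, 740, 31]);
translate([63, 63, 0]) cylinder(h = 674, r = 42);
translate([1697, 63, 0]) cylinder(h = 674, r = 42);
translate([63, 677, 0]) cylinder(h = 674, r = 42);
translate([1697, 677, 0]) cylinder(h = 674, r = 42);
translate([0, 0, 705]) {
  translate([0, 0, 362]) cube([271, 278, 22]);
  translate([24, 24, 0]) cylinder(h = 362, r = 24);
  translate([247, 24, 0]) cylinder(h = 362, r = 24);
  translate([24, 254, 0]) cylinder(h = 362, r = 24);
  translate([247, 254, 0]) cylinder(h = 362, r = 24);
}
translate([-3660, 0, 0]) {
  cube([3400, 121, 2410]);
  translate([0, 4469, 0]) cube([3400, 121, 2410]);
  translate([0, 121, 0]) cube([121, 4348, 2410]);
  translate([3279, 121, 0]) cube([121, 4348, 2410]);
}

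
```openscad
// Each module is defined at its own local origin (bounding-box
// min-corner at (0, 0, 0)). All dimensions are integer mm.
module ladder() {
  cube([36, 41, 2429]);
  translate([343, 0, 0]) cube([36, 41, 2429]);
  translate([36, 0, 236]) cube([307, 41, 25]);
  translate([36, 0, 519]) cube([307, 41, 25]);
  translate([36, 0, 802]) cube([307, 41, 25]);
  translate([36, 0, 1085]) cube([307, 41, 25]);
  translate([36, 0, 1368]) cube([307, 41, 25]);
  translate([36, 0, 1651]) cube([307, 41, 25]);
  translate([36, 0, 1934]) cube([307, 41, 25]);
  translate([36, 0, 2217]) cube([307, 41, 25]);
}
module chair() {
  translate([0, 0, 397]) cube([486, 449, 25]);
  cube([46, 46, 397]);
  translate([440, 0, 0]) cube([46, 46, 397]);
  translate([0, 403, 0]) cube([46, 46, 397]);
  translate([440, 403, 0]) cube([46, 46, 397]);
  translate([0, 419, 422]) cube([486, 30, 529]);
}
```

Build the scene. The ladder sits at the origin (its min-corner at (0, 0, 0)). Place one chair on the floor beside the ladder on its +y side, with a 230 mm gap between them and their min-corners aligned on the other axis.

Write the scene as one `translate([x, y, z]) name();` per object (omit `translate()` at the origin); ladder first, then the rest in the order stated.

ladder();
translate([0, 271, 0]) chair();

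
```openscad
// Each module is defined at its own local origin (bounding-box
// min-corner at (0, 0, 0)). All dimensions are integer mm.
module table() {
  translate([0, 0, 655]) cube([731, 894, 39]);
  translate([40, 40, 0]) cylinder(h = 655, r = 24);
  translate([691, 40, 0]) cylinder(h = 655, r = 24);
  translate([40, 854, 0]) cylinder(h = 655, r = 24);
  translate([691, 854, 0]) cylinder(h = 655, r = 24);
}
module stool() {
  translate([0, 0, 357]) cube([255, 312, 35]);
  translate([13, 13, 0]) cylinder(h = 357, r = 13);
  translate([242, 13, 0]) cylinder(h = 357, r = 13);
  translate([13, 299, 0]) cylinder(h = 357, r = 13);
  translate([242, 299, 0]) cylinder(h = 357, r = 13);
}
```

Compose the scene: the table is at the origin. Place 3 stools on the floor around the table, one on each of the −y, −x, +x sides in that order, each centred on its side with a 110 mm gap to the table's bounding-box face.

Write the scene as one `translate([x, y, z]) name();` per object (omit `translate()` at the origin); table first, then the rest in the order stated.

table();
translate([238, -422, 0]) stool();
translate([-365, 291, 0]) stool();
translate([841, 291, 0]) stool();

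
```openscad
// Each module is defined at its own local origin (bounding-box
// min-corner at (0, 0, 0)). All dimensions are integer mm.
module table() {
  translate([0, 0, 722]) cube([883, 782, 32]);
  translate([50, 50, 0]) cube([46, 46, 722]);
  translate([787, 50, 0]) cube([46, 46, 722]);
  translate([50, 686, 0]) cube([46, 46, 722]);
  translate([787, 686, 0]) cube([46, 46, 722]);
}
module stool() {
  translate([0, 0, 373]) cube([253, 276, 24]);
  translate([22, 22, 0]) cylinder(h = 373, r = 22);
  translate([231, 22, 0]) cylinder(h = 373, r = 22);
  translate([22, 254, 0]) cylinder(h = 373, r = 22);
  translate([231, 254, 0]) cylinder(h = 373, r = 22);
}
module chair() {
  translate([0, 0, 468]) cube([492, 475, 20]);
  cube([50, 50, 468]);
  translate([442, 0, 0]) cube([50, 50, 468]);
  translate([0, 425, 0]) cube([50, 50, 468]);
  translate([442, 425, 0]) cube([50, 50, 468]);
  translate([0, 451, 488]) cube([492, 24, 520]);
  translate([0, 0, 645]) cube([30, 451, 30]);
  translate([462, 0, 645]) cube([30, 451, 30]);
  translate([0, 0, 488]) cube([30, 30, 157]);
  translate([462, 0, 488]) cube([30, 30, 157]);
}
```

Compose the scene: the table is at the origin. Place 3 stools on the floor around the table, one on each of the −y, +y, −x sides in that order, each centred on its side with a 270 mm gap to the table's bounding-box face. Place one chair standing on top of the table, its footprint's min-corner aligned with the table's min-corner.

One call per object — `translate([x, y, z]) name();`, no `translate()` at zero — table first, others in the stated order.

table();
translate([315, -546, 0]) stool();
translate([315, 1052, 0]) stool();
translate([-523, 253, 0]) stool();
translate([0, 0, 754]) chair();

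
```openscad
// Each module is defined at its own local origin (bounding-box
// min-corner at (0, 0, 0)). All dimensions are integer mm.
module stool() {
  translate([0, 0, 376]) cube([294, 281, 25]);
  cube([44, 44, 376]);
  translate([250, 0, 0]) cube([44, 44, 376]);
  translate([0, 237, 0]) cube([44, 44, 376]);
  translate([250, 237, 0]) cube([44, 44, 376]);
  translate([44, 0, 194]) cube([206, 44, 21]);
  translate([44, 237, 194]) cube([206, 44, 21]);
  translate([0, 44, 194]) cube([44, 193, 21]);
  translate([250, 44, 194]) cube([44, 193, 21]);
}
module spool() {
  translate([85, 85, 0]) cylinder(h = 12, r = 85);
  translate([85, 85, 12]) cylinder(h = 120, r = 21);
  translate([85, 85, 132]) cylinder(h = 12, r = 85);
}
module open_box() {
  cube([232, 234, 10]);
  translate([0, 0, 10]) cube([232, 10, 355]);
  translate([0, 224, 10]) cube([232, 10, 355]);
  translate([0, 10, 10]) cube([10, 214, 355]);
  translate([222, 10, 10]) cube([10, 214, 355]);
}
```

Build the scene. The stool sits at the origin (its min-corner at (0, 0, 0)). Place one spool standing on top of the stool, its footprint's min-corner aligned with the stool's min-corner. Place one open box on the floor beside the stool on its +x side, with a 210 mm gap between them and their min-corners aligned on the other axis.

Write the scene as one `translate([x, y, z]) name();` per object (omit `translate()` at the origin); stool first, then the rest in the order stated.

stool();
translate([0, 0, 401]) spool();
translate([504, 0, 0]) open_box();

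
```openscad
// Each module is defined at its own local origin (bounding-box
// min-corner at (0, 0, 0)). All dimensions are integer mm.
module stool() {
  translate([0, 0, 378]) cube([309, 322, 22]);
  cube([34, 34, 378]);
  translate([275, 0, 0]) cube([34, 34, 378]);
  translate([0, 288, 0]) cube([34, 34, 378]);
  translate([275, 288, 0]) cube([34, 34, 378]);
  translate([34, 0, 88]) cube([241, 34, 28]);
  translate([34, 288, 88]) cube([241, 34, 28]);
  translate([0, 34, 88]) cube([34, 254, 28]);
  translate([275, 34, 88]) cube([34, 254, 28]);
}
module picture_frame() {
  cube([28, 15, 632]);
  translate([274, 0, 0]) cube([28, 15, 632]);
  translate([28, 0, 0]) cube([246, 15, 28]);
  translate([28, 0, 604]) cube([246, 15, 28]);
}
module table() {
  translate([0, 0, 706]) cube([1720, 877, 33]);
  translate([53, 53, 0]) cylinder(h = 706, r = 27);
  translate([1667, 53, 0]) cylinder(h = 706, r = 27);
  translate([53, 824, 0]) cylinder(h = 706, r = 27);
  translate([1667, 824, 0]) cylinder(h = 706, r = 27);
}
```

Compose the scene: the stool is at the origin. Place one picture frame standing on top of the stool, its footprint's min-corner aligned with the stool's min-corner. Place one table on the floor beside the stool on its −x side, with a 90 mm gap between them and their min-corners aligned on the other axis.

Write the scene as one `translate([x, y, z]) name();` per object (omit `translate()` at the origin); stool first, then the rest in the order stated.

stool();
translate([0, 0, 400]) picture_frame();
translate([-1810, 0, 0]) table();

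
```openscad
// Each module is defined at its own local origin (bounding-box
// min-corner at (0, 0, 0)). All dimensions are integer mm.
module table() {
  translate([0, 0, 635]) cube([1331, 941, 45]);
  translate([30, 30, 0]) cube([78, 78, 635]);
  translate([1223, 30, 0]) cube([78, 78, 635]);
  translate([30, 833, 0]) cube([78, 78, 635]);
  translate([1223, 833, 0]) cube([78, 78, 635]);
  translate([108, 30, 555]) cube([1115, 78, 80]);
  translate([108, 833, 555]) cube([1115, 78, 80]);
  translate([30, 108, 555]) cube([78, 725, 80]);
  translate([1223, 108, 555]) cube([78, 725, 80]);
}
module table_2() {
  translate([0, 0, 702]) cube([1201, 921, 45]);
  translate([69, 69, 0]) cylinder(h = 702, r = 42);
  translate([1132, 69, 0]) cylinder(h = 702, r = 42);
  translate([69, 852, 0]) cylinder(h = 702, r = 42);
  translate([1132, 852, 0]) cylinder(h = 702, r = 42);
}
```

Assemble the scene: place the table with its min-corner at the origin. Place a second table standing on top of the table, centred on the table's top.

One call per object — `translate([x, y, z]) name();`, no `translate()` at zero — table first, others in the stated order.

table();
translate([65, 10, 680]) table_2();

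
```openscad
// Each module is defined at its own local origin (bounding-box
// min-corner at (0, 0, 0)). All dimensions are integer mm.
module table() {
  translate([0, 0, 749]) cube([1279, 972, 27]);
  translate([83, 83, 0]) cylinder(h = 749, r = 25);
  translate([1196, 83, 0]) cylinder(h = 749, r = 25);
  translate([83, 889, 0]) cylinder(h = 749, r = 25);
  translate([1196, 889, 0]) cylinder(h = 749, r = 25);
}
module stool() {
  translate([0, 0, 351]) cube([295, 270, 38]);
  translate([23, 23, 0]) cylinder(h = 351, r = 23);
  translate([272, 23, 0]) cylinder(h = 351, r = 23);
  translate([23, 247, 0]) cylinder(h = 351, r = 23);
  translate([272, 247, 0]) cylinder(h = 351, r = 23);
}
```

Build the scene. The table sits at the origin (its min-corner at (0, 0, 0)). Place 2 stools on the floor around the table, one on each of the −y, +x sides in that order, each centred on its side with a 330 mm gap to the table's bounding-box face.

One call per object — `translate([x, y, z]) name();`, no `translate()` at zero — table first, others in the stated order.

table();
translate([492, -600, 0]) stool();
translate([1609, 351, 0]) stool();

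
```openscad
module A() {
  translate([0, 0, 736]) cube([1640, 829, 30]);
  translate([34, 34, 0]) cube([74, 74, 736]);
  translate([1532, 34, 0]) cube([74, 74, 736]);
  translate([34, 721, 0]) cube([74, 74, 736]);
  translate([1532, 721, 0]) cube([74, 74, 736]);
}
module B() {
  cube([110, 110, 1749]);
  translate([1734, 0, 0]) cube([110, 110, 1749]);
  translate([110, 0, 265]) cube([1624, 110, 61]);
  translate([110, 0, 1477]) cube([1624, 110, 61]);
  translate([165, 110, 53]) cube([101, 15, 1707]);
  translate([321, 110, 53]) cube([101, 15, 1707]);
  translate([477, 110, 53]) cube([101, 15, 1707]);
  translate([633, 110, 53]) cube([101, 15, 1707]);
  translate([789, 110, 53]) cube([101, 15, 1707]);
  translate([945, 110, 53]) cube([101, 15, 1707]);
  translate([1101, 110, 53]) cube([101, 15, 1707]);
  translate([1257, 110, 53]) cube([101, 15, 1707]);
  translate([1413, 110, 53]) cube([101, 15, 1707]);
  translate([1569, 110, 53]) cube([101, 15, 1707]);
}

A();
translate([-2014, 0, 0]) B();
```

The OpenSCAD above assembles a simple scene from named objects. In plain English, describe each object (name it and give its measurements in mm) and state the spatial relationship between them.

A is a table: top 1640 mm (x) × 829 mm (y), 30 mm thick, upper face at z = 766 mm, on four 74×74 mm square legs, each inset 34 mm from the nearest pair of top edges, running from z = 0 to the bottom of the top.

B is a fence section. Two 110×110 mm posts, 1749 mm tall, stand on the floor with a clear span of 1624 mm between their inner faces. Two horizontal rails of 110×61 mm section span the gap between the posts with their undersides at z = 265 mm and z = 1477 mm, flush with the posts' −y face. 10 pickets, each 101 mm wide, 15 mm thick and 1707 mm tall, are fixed to the +y face of the rails with their bottoms at z = 53 mm, evenly spaced across the span with equal gaps (rounded down to the nearest mm) at the −x end and between each pair — any rounding remainder accumulates at the +x end.

The fence section is on the floor beside the table on its −x side.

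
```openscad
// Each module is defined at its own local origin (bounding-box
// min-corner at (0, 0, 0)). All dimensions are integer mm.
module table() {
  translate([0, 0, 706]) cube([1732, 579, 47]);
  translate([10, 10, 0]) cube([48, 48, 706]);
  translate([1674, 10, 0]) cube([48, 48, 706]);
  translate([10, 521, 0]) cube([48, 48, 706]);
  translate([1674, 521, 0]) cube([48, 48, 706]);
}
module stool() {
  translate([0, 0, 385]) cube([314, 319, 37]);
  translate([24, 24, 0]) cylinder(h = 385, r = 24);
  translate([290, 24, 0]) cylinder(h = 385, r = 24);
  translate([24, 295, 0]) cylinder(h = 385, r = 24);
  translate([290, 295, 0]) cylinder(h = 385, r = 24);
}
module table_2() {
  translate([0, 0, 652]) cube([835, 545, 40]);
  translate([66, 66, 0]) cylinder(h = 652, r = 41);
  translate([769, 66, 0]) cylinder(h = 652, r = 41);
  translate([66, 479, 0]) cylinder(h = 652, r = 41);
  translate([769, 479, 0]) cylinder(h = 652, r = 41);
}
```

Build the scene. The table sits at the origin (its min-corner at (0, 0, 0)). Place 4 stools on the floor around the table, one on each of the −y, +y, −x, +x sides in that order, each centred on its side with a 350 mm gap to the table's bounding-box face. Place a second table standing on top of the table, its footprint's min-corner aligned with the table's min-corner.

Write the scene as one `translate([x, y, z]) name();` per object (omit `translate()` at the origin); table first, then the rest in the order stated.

table();
translate([709, -669, 0]) stool();
translate([709, 929, 0]) stool();
translate([-664, 130, 0]) stool();
translate([2082, 130, 0]) stool();
translate([0, 0, 753]) table_2();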